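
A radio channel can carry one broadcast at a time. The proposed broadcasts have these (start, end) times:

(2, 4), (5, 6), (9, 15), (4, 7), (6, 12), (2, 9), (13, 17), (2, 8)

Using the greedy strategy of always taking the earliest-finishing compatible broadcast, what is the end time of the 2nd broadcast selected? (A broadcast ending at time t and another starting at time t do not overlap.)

6

By end time: (2,4), (5,6), (4,7), (2,8), (2,9), (6,12), (9,15), (13,17).
Pick (2,4); next start ≥ 4 → (5,6); next start ≥ 6 → (6,12); next start ≥ 12 → (13,17).
Selected: (2,4) (5,6) (6,12) (13,17)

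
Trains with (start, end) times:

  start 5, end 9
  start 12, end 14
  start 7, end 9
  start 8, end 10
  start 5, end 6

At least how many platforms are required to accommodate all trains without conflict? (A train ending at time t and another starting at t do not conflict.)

Count concurrent intervals with a sweep; the peak is the room count.
Events (time:±→running): 5:+→1 5:+→2 6:-→1 7:+→2 8:+→3 … peak 3.

3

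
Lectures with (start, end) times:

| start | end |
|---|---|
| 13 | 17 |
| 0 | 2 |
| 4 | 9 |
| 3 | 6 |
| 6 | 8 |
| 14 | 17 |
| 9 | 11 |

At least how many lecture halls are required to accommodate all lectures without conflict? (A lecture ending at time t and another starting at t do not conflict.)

Events (time:±→running): 0:+→1 2:-→0 3:+→1 4:+→2 … peak 2.

2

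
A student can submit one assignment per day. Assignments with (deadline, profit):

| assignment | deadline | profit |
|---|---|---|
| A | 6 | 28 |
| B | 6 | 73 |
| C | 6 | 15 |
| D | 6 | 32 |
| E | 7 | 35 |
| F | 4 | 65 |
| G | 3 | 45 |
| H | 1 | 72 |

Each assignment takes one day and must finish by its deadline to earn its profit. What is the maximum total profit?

350

Sort by profit descending; place each in the latest free slot ≤ its deadline.
By profit: B(d6,73), H(d1,72), F(d4,65), G(d3,45), E(d7,35), D(d6,32), A(d6,28), C(d6,15)
B→slot 6; H→slot 1; F→slot 4; G→slot 3; E→slot 7; D→slot 5; A→slot 2; C skipped.
Profit = 72 + 28 + 45 + 65 + 32 + 73 + 35 = 350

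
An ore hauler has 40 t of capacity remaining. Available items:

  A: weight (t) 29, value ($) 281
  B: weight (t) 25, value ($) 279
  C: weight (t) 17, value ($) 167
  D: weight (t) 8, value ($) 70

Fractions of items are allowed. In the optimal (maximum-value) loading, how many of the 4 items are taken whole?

Ratios (sorted): B 11.16, C 9.82, A 9.69, D 8.75
take B (25 @ 279); take 15/17 of C → 147.35. Capacity used 40/40.
1 item(s) taken whole; one partial (take 15/17 of C).

1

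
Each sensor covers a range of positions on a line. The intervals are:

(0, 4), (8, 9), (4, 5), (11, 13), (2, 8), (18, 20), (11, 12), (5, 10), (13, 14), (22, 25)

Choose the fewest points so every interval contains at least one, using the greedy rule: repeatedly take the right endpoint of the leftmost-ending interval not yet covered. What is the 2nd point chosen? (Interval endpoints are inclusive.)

9

Sort by right endpoint; whenever an interval is uncovered, place a point at its right end.
Sorted: [0,4] [4,5] [2,8] [8,9] [5,10] [11,12] [11,13] [13,14] [18,20] [22,25]
{[0,4],[4,5],[2,8]} hit by 4; {[8,9],[5,10]} hit by 9; {[11,12],[11,13]} hit by 12; {[13,14]} hit by 14; {[18,20]} hit by 20; {[22,25]} hit by 25.
Points: 4, 9, 12, 14, 20, 25 (6 total).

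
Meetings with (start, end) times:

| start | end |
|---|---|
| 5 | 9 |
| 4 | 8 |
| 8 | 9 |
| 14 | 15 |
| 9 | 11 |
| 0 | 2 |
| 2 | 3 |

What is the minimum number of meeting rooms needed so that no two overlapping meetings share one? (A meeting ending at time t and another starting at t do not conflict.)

2

Count concurrent intervals with a sweep; the peak is the room count.
starts: [0, 2, 4, 5, 8, 9, 14]
ends:   [2, 3, 8, 9, 9, 11, 15]
s0→1 e2→0 s2→1 e3→0 s4→1 s5→2  — peak 2.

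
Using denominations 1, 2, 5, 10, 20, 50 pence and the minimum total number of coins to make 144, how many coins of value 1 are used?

Greedy: take as many of the largest coin as possible, then repeat with the remainder.
144 = 2×50 + 2×20 + 2×2
Count of 1: 0

0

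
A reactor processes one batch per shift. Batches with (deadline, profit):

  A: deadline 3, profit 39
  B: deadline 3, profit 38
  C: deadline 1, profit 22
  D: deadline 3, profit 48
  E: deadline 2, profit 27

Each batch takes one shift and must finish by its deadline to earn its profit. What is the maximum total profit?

By profit: D(d3,48), A(d3,39), B(d3,38), E(d2,27), C(d1,22)
D→slot 3; A→slot 2; B→slot 1; E skipped; C skipped.
Profit = 38 + 39 + 48 = 125

125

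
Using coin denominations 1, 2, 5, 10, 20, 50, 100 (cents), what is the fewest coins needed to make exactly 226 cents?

226 = 2×100 + 1×20 + 1×5 + 1×1
Total coins = 2 + 1 + 1 + 1 = 5

5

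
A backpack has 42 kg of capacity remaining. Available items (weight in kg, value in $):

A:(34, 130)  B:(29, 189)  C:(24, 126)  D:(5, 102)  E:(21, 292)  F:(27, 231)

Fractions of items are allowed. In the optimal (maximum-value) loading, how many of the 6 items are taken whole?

Sort by value per unit weight and fill in that order.
Ratios (sorted): D 20.40, E 13.90, F 8.56, B 6.52, C 5.25, A 3.82
take D (5 @ 102); take E (21 @ 292); take 16/27 of F → 136.89. Capacity used 42/42.
2 item(s) taken whole; one partial (take 16/27 of F).

2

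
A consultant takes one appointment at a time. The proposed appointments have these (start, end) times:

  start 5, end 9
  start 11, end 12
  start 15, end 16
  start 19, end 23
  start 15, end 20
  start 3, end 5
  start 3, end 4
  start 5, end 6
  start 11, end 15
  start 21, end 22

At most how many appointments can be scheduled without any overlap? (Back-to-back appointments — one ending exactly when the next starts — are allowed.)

5

Sorted by end: (3,4)  (3,5)  (5,6)  (5,9)  (11,12)  (11,15)  (15,16)  (15,20)  (21,22)  (19,23)
take (3,4); take (5,6); take (11,12); take (15,16); skip (15,20); take (21,22).
Selected 5 appointments.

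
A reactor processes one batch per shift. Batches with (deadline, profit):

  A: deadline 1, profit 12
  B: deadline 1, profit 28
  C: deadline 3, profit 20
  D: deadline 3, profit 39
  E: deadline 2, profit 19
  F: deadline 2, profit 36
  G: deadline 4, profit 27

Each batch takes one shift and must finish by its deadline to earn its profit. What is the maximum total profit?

Sort by profit descending; place each in the latest free slot ≤ its deadline.
Profit order: D=39 F=36 B=28 G=27 C=20 E=19 A=12
Assign: D→slot 3, F→slot 2, B→slot 1, G→slot 4, C skipped, E skipped, A skipped.
Slots: [1:B] [2:F] [3:D] [4:G]
Profit = 28 + 36 + 39 + 27 = 130

130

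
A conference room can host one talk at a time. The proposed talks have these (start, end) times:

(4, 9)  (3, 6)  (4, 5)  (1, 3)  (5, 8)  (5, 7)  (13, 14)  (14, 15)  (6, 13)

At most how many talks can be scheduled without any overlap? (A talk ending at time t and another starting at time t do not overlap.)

Greedy by earliest finish: after sorting by end time, pick each interval compatible with the last pick.
Sorted by end: (1,3)  (4,5)  (3,6)  (5,7)  (5,8)  (4,9)  (6,13)  (13,14)  (14,15)
take (1,3); take (4,5); take (5,7); skip (4,9); take (13,14); take (14,15).
Selected 5 talks.

5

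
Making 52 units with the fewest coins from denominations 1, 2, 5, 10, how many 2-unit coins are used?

52 = 5×10 + 1×2
Count of 2: 1

1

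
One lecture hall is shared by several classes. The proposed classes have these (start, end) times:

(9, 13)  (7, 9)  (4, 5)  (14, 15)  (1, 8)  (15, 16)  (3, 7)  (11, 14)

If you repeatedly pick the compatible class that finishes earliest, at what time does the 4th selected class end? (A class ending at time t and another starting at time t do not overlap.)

Greedy by earliest finish: after sorting by end time, pick each interval compatible with the last pick.
Sorted by end: (4,5)  (3,7)  (1,8)  (7,9)  (9,13)  (11,14)  (14,15)  (15,16)
take (4,5); take (7,9); take (9,13); take (14,15); take (15,16).
Selected: (4,5) (7,9) (9,13) (14,15) (15,16)

15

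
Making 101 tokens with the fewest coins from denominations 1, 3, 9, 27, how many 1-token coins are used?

2

101 − 3×27→20 − 2×9→2 − 2×1→0
Count of 1: 2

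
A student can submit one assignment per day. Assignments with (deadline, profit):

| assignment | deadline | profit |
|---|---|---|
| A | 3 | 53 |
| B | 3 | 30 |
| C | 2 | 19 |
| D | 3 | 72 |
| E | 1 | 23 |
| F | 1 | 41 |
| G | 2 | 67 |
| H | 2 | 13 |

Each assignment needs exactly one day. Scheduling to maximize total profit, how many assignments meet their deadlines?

Profit order: D=72 G=67 A=53 F=41 B=30 E=23 C=19 H=13
Assign: D→slot 3, G→slot 2, A→slot 1, F skipped, B skipped, E skipped, C skipped, H skipped.
Slots: [1:A] [2:G] [3:D]
3 of 8 scheduled.

3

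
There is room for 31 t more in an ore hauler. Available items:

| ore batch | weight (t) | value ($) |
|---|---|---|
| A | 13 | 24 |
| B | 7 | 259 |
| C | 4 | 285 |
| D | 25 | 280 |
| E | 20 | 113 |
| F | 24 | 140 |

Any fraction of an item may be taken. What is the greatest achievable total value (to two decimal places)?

Order: C (285/4=71.25) > B (259/7=37.00) > D (280/25=11.20) > F (140/24=5.83) > E (113/20=5.65) > A (24/13=1.85)
Fill: take C (4 @ 285) → take B (7 @ 259) → take 20/25 of D → 224.00; 31/31 used.
Total value = 768.00

768.00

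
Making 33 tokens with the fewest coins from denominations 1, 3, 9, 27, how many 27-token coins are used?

Greedy: take as many of the largest coin as possible, then repeat with the remainder.
33 − 1×27→6 − 2×3→0
Count of 27: 1

1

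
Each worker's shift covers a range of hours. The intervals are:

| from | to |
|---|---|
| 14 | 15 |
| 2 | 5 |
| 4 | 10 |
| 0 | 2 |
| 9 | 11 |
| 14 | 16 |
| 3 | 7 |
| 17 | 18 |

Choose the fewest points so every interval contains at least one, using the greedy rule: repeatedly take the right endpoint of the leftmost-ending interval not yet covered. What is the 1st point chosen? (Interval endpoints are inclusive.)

Process intervals by earliest right end; each time one isn't hit yet, stab at its right endpoint.
Sorted: [0,2] [2,5] [3,7] [4,10] [9,11] [14,15] [14,16] [17,18]
{[0,2],[2,5]} hit by 2; {[3,7],[4,10]} hit by 7; {[9,11]} hit by 11; {[14,15],[14,16]} hit by 15; {[17,18]} hit by 18.
Points: 2, 7, 11, 15, 18 (5 total).

2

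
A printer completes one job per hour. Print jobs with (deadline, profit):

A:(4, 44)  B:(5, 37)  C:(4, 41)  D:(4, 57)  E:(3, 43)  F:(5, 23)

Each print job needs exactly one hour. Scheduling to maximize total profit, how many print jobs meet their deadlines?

5

Sort by profit descending; place each in the latest free slot ≤ its deadline.
Profit order: D=57 A=44 E=43 C=41 B=37 F=23
Assign: D→slot 4, A→slot 3, E→slot 2, C→slot 1, B→slot 5, F skipped.
Slots: [1:C] [2:E] [3:A] [4:D] [5:B]
5 of 6 scheduled.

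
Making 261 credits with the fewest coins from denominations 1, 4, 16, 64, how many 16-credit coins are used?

Greedy: take as many of the largest coin as possible, then repeat with the remainder.
261 − 4×64→5 − 1×4→1 − 1×1→0
Count of 16: 0

0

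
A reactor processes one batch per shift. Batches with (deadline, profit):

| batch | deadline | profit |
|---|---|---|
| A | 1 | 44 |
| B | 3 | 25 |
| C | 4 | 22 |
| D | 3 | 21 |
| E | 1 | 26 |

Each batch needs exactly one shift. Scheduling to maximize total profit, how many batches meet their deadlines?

4

By profit: A(d1,44), E(d1,26), B(d3,25), C(d4,22), D(d3,21)
A→slot 1; E skipped; B→slot 3; C→slot 4; D→slot 2.
4 of 5 scheduled.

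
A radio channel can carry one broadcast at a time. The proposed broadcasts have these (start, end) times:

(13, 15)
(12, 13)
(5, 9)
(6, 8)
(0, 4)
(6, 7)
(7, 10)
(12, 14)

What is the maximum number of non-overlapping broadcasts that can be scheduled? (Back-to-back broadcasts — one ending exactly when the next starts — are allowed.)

By end time: (0,4), (6,7), (6,8), (5,9), (7,10), (12,13), (12,14), (13,15).
Pick (0,4); next start ≥ 4 → (6,7); next start ≥ 7 → (7,10); next start ≥ 10 → (12,13); next start ≥ 13 → (13,15).
Selected 5 broadcasts.

5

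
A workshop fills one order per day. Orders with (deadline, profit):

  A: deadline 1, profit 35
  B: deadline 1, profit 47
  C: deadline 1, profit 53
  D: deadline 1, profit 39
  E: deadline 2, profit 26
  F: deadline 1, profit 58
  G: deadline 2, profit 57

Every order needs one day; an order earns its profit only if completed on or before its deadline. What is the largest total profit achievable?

Sort by profit descending; place each in the latest free slot ≤ its deadline.
Profit order: F=58 G=57 C=53 B=47 D=39 A=35 E=26
Assign: F→slot 1, G→slot 2, C skipped, B skipped, D skipped, A skipped, E skipped.
Slots: [1:F] [2:G]
Profit = 58 + 57 = 115

115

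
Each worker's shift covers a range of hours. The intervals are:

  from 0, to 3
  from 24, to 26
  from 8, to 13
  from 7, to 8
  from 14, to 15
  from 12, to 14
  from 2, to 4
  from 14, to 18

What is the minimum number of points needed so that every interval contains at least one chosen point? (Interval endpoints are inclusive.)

4

Process intervals by earliest right end; each time one isn't hit yet, stab at its right endpoint.
By right end: [0,3]  [2,4]  [7,8]  [8,13]  [12,14]  [14,15]  [14,18]  [24,26]
[0,3] uncovered → point at 3; [7,8] uncovered → point at 8; [12,14] uncovered → point at 14; [24,26] uncovered → point at 26.
Points: 3, 8, 14, 26 (4 total).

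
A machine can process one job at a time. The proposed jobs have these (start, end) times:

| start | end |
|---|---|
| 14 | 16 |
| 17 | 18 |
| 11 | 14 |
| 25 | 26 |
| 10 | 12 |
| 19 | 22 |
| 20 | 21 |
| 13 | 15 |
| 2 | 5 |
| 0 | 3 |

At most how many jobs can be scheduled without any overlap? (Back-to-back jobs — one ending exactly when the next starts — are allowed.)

6

By end time: (0,3), (2,5), (10,12), (11,14), (13,15), (14,16), (17,18), (20,21), (19,22), (25,26).
Pick (0,3); next start ≥ 3 → (10,12); next start ≥ 12 → (13,15); next start ≥ 15 → (17,18); next start ≥ 18 → (20,21); next start ≥ 21 → (25,26).
Selected 6 jobs.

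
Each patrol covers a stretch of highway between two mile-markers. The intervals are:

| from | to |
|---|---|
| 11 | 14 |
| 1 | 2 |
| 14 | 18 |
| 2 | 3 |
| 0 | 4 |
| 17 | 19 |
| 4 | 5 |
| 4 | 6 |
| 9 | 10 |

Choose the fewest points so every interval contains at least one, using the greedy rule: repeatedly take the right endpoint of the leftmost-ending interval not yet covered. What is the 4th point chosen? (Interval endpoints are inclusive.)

14

By right end: [1,2]  [2,3]  [0,4]  [4,5]  [4,6]  [9,10]  [11,14]  [14,18]  [17,19]
[1,2] uncovered → point at 2; [4,5] uncovered → point at 5; [9,10] uncovered → point at 10; [11,14] uncovered → point at 14; [17,19] uncovered → point at 19.
Points: 2, 5, 10, 14, 19 (5 total).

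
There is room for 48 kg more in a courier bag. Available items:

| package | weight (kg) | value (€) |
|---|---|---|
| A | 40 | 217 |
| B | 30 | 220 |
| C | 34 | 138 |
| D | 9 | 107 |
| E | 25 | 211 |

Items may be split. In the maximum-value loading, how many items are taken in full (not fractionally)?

Greedy by value/weight ratio, highest first.
Order: D (107/9=11.89) > E (211/25=8.44) > B (220/30=7.33) > A (217/40=5.42) > C (138/34=4.06)
Fill: take D (9 @ 107) → take E (25 @ 211) → take 14/30 of B → 102.67; 48/48 used.
2 item(s) taken whole; one partial (take 14/30 of B).

2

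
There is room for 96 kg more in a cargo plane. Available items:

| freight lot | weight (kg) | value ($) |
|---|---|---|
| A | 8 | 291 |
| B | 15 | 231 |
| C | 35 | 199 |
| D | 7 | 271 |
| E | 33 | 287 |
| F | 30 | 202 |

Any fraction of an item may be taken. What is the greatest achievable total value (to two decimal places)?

Greedy by value/weight ratio, highest first.
Order: D (271/7=38.71) > A (291/8=36.38) > B (231/15=15.40) > E (287/33=8.70) > F (202/30=6.73) > C (199/35=5.69)
Fill: take D (7 @ 271) → take A (8 @ 291) → take B (15 @ 231) → take E (33 @ 287) → take F (30 @ 202) → take 3/35 of C → 17.06; 96/96 used.
Total value = 1299.06

1299.06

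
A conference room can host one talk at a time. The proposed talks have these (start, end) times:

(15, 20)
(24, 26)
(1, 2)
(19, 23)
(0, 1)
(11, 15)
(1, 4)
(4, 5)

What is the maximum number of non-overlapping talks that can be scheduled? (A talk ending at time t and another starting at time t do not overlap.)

Sorted by end: (0,1)  (1,2)  (1,4)  (4,5)  (11,15)  (15,20)  (19,23)  (24,26)
take (0,1); take (1,2); skip (1,4); take (4,5); take (11,15); take (15,20); take (24,26).
Selected 6 talks.

6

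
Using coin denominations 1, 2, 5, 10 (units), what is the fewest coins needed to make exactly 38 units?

38 = 3×10 + 1×5 + 1×2 + 1×1
Total coins = 3 + 1 + 1 + 1 = 6

6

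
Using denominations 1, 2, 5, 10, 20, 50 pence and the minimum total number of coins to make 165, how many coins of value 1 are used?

0

165 − 3×50→15 − 1×10→5 − 1×5→0
Count of 1: 0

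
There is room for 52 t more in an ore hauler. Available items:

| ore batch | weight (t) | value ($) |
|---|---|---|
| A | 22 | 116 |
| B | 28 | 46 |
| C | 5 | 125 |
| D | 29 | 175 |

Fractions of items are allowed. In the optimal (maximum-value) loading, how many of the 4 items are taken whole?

2

Greedy by value/weight ratio, highest first.
Order: C (125/5=25.00) > D (175/29=6.03) > A (116/22=5.27) > B (46/28=1.64)
Fill: take C (5 @ 125) → take D (29 @ 175) → take 18/22 of A → 94.91; 52/52 used.
2 item(s) taken whole; one partial (take 18/22 of A).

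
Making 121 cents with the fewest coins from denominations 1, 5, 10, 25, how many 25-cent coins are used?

4

121 − 4×25→21 − 2×10→1 − 1×1→0
Count of 25: 4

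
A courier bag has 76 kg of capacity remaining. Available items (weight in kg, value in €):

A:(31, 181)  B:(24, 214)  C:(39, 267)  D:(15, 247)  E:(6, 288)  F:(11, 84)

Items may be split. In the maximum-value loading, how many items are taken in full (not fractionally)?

4

Ratios (sorted): E 48.00, D 16.47, B 8.92, F 7.64, C 6.85, A 5.84
take E (6 @ 288); take D (15 @ 247); take B (24 @ 214); take F (11 @ 84); take 20/39 of C → 136.92. Capacity used 76/76.
4 item(s) taken whole; one partial (take 20/39 of C).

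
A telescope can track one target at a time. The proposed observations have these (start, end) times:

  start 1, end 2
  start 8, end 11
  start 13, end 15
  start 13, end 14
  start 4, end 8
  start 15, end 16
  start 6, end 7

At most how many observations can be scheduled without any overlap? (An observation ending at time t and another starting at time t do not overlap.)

5

By end time: (1,2), (6,7), (4,8), (8,11), (13,14), (13,15), (15,16).
Pick (1,2); next start ≥ 2 → (6,7); next start ≥ 7 → (8,11); next start ≥ 11 → (13,14); next start ≥ 14 → (15,16).
Selected 5 observations.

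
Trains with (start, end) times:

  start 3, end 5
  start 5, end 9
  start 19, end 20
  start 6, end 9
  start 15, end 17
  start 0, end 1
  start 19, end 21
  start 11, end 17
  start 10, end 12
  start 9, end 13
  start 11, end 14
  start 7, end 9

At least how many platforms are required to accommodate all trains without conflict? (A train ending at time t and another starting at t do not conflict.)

Events (time:±→running): 0:+→1 1:-→0 3:+→1 5:-→0 5:+→1 6:+→2 7:+→3 9:-→2 9:-→1 9:-→0 9:+→1 10:+→2 11:+→3 11:+→4 … peak 4.

4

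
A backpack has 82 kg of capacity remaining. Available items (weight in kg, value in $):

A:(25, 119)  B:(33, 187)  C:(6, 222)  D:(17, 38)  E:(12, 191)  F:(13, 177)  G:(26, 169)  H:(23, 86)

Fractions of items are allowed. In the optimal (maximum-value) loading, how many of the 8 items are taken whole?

Sort by value per unit weight and fill in that order.
Ratios (sorted): C 37.00, E 15.92, F 13.62, G 6.50, B 5.67, A 4.76, H 3.74, D 2.24
take C (6 @ 222); take E (12 @ 191); take F (13 @ 177); take G (26 @ 169); take 25/33 of B → 141.67. Capacity used 82/82.
4 item(s) taken whole; one partial (take 25/33 of B).

4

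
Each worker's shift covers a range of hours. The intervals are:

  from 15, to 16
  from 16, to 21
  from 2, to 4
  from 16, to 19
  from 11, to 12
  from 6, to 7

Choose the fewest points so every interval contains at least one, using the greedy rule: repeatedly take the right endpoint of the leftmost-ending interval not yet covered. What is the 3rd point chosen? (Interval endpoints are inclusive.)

Sorted: [2,4] [6,7] [11,12] [15,16] [16,19] [16,21]
{[2,4]} hit by 4; {[6,7]} hit by 7; {[11,12]} hit by 12; {[15,16],[16,19],[16,21]} hit by 16.
Points: 4, 7, 12, 16 (4 total).

12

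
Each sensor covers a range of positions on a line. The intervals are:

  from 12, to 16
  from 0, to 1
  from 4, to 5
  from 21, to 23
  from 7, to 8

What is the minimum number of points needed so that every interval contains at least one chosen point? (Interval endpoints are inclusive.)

Process intervals by earliest right end; each time one isn't hit yet, stab at its right endpoint.
Sorted: [0,1] [4,5] [7,8] [12,16] [21,23]
{[0,1]} hit by 1; {[4,5]} hit by 5; {[7,8]} hit by 8; {[12,16]} hit by 16; {[21,23]} hit by 23.
Points: 1, 5, 8, 16, 23 (5 total).

5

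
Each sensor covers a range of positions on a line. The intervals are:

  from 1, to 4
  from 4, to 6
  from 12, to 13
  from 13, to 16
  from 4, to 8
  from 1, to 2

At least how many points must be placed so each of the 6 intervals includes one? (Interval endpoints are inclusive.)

3

Sort by right endpoint; whenever an interval is uncovered, place a point at its right end.
Sorted: [1,2] [1,4] [4,6] [4,8] [12,13] [13,16]
{[1,2],[1,4]} hit by 2; {[4,6],[4,8]} hit by 6; {[12,13],[13,16]} hit by 13.
Points: 2, 6, 13 (3 total).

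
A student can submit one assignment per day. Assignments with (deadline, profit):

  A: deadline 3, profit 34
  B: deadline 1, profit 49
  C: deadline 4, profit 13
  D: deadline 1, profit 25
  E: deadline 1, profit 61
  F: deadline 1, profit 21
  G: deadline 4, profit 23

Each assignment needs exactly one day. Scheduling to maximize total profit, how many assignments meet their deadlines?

Sort by profit descending; place each in the latest free slot ≤ its deadline.
By profit: E(d1,61), B(d1,49), A(d3,34), D(d1,25), G(d4,23), F(d1,21), C(d4,13)
E→slot 1; B skipped; A→slot 3; D skipped; G→slot 4; F skipped; C→slot 2.
4 of 7 scheduled.

4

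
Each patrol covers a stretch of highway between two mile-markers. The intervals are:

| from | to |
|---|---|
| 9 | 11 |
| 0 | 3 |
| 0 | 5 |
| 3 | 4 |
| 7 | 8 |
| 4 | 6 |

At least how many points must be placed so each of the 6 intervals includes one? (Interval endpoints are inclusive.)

Process intervals by earliest right end; each time one isn't hit yet, stab at its right endpoint.
By right end: [0,3]  [3,4]  [0,5]  [4,6]  [7,8]  [9,11]
[0,3] uncovered → point at 3; [4,6] uncovered → point at 6; [7,8] uncovered → point at 8; [9,11] uncovered → point at 11.
Points: 3, 6, 8, 11 (4 total).

4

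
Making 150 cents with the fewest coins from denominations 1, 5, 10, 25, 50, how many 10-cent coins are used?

Use the largest denomination that fits, subtract, and repeat.
150 = 3×50
Count of 10: 0

0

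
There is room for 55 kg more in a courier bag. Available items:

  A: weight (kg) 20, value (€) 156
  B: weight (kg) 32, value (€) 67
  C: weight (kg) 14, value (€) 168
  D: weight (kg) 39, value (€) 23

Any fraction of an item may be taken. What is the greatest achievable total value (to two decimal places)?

Sort by value per unit weight and fill in that order.
Order: C (168/14=12.00) > A (156/20=7.80) > B (67/32=2.09) > D (23/39=0.59)
Fill: take C (14 @ 168) → take A (20 @ 156) → take 21/32 of B → 43.97; 55/55 used.
Total value = 367.97

367.97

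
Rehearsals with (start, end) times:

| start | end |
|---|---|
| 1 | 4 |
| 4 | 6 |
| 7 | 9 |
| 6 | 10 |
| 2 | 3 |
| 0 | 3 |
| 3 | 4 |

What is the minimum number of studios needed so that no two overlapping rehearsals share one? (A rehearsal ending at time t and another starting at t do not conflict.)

starts: [0, 1, 2, 3, 4, 6, 7]
ends:   [3, 3, 4, 4, 6, 9, 10]
s0→1 s1→2 s2→3  — peak 3.

3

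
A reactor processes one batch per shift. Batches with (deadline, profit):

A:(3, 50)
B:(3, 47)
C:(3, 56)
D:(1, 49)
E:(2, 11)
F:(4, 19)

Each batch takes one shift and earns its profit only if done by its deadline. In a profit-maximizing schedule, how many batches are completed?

4

By profit: C(d3,56), A(d3,50), D(d1,49), B(d3,47), F(d4,19), E(d2,11)
C→slot 3; A→slot 2; D→slot 1; B skipped; F→slot 4; E skipped.
4 of 6 scheduled.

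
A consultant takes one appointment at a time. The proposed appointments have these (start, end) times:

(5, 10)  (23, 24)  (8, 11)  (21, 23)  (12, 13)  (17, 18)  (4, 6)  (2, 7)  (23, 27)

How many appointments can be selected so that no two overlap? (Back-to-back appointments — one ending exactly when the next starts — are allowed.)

Order by finish time; keep every interval that doesn't clash with the previous kept one.
Sorted by end: (4,6)  (2,7)  (5,10)  (8,11)  (12,13)  (17,18)  (21,23)  (23,24)  (23,27)
take (4,6); skip (2,7); take (8,11); take (12,13); take (17,18); take (21,23); take (23,24).
Selected 6 appointments.

6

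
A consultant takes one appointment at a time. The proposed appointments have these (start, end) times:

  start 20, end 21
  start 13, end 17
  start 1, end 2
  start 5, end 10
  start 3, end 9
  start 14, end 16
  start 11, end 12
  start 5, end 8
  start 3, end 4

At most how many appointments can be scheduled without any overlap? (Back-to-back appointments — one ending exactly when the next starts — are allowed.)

By end time: (1,2), (3,4), (5,8), (3,9), (5,10), (11,12), (14,16), (13,17), (20,21).
Pick (1,2); next start ≥ 2 → (3,4); next start ≥ 4 → (5,8); next start ≥ 8 → (11,12); next start ≥ 12 → (14,16); next start ≥ 16 → (20,21).
Selected 6 appointments.

6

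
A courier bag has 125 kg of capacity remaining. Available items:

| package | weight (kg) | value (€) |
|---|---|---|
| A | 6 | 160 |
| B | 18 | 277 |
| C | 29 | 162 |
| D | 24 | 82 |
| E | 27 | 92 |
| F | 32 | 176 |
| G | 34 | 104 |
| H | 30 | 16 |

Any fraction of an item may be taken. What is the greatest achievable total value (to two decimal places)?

911.52

Ratios (sorted): A 26.67, B 15.39, C 5.59, F 5.50, D 3.42, E 3.41, G 3.06, H 0.53
take A (6 @ 160); take B (18 @ 277); take C (29 @ 162); take F (32 @ 176); take D (24 @ 82); take 16/27 of E → 54.52. Capacity used 125/125.
Total value = 911.52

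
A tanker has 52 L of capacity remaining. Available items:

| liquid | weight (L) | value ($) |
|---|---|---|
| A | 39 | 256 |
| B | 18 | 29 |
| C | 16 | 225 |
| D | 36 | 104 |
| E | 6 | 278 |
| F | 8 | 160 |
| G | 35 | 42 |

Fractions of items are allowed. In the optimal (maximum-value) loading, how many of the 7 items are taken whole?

Greedy by value/weight ratio, highest first.
Order: E (278/6=46.33) > F (160/8=20.00) > C (225/16=14.06) > A (256/39=6.56) > D (104/36=2.89) > B (29/18=1.61) > G (42/35=1.20)
Fill: take E (6 @ 278) → take F (8 @ 160) → take C (16 @ 225) → take 22/39 of A → 144.41; 52/52 used.
3 item(s) taken whole; one partial (take 22/39 of A).

3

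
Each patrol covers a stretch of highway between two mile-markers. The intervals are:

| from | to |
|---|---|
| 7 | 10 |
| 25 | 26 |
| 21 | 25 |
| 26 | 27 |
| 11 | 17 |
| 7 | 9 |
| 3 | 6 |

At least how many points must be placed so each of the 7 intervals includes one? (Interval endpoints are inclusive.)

Sorted: [3,6] [7,9] [7,10] [11,17] [21,25] [25,26] [26,27]
{[3,6]} hit by 6; {[7,9],[7,10]} hit by 9; {[11,17]} hit by 17; {[21,25],[25,26]} hit by 25; {[26,27]} hit by 27.
Points: 6, 9, 17, 25, 27 (5 total).

5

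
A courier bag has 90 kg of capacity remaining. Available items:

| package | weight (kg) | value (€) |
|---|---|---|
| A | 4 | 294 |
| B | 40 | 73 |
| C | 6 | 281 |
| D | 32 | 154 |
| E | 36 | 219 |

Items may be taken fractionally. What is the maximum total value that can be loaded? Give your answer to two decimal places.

Order: A (294/4=73.50) > C (281/6=46.83) > E (219/36=6.08) > D (154/32=4.81) > B (73/40=1.82)
Fill: take A (4 @ 294) → take C (6 @ 281) → take E (36 @ 219) → take D (32 @ 154) → take 12/40 of B → 21.90; 90/90 used.
Total value = 969.90

969.90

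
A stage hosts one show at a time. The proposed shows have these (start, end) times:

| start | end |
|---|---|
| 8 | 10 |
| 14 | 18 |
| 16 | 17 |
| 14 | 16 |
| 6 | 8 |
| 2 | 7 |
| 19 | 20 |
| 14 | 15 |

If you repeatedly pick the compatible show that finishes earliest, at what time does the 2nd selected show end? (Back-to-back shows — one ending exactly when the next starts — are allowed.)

Order by finish time; keep every interval that doesn't clash with the previous kept one.
Sorted by end: (2,7)  (6,8)  (8,10)  (14,15)  (14,16)  (16,17)  (14,18)  (19,20)
take (2,7); take (8,10); take (14,15); skip (14,16); take (16,17); take (19,20).
Selected: (2,7) (8,10) (14,15) (16,17) (19,20)

10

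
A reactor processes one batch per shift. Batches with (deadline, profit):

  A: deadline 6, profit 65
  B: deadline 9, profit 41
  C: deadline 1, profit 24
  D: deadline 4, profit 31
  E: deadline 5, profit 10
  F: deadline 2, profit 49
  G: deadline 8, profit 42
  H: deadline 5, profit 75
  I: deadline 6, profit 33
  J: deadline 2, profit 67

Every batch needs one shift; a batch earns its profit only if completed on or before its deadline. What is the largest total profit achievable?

By profit: H(d5,75), J(d2,67), A(d6,65), F(d2,49), G(d8,42), B(d9,41), I(d6,33), D(d4,31), C(d1,24), E(d5,10)
H→slot 5; J→slot 2; A→slot 6; F→slot 1; G→slot 8; B→slot 9; I→slot 4; D→slot 3; C skipped; E skipped.
Profit = 49 + 67 + 31 + 33 + 75 + 65 + 42 + 41 = 403

403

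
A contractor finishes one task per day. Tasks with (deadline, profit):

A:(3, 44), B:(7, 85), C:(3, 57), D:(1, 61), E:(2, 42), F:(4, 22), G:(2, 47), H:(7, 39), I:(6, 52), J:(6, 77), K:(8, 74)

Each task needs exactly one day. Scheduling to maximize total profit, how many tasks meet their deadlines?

8

Sort by profit descending; place each in the latest free slot ≤ its deadline.
Profit order: B=85 J=77 K=74 D=61 C=57 I=52 G=47 A=44 E=42 H=39 F=22
Assign: B→slot 7, J→slot 6, K→slot 8, D→slot 1, C→slot 3, I→slot 5, G→slot 2, A skipped, E skipped, H→slot 4, F skipped.
Slots: [1:D] [2:G] [3:C] [4:H] [5:I] [6:J] [7:B] [8:K]
8 of 11 scheduled.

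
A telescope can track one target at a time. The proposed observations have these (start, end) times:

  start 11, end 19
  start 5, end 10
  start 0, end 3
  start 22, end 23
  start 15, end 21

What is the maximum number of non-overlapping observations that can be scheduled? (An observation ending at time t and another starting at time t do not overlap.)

Order by finish time; keep every interval that doesn't clash with the previous kept one.
By end time: (0,3), (5,10), (11,19), (15,21), (22,23).
Pick (0,3); next start ≥ 3 → (5,10); next start ≥ 10 → (11,19); next start ≥ 19 → (22,23).
Selected 4 observations.

4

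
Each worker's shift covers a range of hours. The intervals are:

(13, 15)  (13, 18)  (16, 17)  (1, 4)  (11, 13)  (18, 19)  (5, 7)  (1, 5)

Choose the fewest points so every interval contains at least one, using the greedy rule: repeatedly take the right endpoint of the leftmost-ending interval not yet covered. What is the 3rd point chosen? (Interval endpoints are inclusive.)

13

Sorted: [1,4] [1,5] [5,7] [11,13] [13,15] [16,17] [13,18] [18,19]
{[1,4],[1,5]} hit by 4; {[5,7]} hit by 7; {[11,13],[13,15]} hit by 13; {[16,17],[13,18]} hit by 17; {[18,19]} hit by 19.
Points: 4, 7, 13, 17, 19 (5 total).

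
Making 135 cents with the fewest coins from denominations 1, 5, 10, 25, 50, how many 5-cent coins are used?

Use the largest denomination that fits, subtract, and repeat.
135 = 2×50 + 1×25 + 1×10
Count of 5: 0

0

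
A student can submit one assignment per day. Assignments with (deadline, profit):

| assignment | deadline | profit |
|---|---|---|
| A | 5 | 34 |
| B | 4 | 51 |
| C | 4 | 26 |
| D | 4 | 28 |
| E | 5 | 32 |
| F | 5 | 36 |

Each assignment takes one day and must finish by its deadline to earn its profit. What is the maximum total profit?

181

Take jobs in profit order; each goes to the latest open slot no later than its deadline.
By profit: B(d4,51), F(d5,36), A(d5,34), E(d5,32), D(d4,28), C(d4,26)
B→slot 4; F→slot 5; A→slot 3; E→slot 2; D→slot 1; C skipped.
Profit = 28 + 32 + 34 + 51 + 36 = 181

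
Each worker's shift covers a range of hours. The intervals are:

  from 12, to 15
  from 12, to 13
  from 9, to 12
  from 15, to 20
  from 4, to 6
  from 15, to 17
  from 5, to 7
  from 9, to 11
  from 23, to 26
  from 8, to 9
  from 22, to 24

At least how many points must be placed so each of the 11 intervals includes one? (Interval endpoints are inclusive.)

Sort by right endpoint; whenever an interval is uncovered, place a point at its right end.
By right end: [4,6]  [5,7]  [8,9]  [9,11]  [9,12]  [12,13]  [12,15]  [15,17]  [15,20]  [22,24]  [23,26]
[4,6] uncovered → point at 6; [8,9] uncovered → point at 9; [12,13] uncovered → point at 13; [15,17] uncovered → point at 17; [22,24] uncovered → point at 24.
Points: 6, 9, 13, 17, 24 (5 total).

5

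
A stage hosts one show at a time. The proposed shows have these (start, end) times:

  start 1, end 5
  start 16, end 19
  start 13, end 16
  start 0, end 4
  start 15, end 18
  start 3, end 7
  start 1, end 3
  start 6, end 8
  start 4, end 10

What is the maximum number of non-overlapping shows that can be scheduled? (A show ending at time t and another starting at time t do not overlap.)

Sort by end time and greedily take each interval whose start is ≥ the last chosen end.
By end time: (1,3), (0,4), (1,5), (3,7), (6,8), (4,10), (13,16), (15,18), (16,19).
Pick (1,3); next start ≥ 3 → (3,7); next start ≥ 7 → (13,16); next start ≥ 16 → (16,19).
Selected 4 shows.

4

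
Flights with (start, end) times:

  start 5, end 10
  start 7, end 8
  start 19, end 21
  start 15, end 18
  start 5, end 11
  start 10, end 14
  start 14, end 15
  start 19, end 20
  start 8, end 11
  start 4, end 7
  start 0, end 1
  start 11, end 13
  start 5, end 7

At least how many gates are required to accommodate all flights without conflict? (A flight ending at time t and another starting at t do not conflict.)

starts: [0, 4, 5, 5, 5, 7, 8, 10, 11, 14, 15, 19, 19]
ends:   [1, 7, 7, 8, 10, 11, 11, 13, 14, 15, 18, 20, 21]
s0→1 e1→0 s4→1 s5→2 s5→3 s5→4  — peak 4.

4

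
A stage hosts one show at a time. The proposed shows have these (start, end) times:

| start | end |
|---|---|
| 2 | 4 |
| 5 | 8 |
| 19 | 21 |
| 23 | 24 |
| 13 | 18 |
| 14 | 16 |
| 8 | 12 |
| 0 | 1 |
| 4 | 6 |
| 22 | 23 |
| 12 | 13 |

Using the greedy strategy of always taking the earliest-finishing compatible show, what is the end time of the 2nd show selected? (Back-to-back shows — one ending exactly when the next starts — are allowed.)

Order by finish time; keep every interval that doesn't clash with the previous kept one.
Sorted by end: (0,1)  (2,4)  (4,6)  (5,8)  (8,12)  (12,13)  (14,16)  (13,18)  (19,21)  (22,23)  (23,24)
take (0,1); take (2,4); take (4,6); take (8,12); take (12,13); take (14,16); take (19,21); take (22,23); take (23,24).
Selected: (0,1) (2,4) (4,6) (8,12) (12,13) (14,16) (19,21) (22,23) (23,24)

4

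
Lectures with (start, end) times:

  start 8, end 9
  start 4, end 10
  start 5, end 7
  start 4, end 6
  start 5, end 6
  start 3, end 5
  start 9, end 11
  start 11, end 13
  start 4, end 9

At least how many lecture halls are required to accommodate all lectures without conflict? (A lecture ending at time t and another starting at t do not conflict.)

Count concurrent intervals with a sweep; the peak is the room count.
starts: [3, 4, 4, 4, 5, 5, 8, 9, 11]
ends:   [5, 6, 6, 7, 9, 9, 10, 11, 13]
s3→1 s4→2 s4→3 s4→4 e5→3 s5→4 s5→5  — peak 5.

5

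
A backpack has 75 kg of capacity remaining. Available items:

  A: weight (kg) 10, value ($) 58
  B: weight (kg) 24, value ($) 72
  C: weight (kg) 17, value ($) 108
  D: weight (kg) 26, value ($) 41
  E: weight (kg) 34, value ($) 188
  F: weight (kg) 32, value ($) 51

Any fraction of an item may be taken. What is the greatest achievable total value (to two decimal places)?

Ratios (sorted): C 6.35, A 5.80, E 5.53, B 3.00, F 1.59, D 1.58
take C (17 @ 108); take A (10 @ 58); take E (34 @ 188); take 14/24 of B → 42.00. Capacity used 75/75.
Total value = 396.00

396.00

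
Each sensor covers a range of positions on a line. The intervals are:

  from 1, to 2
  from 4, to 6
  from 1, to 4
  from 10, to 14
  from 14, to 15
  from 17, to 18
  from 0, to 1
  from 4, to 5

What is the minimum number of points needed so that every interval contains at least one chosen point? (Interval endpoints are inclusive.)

4

Sort by right endpoint; whenever an interval is uncovered, place a point at its right end.
By right end: [0,1]  [1,2]  [1,4]  [4,5]  [4,6]  [10,14]  [14,15]  [17,18]
[0,1] uncovered → point at 1; [4,5] uncovered → point at 5; [10,14] uncovered → point at 14; [17,18] uncovered → point at 18.
Points: 1, 5, 14, 18 (4 total).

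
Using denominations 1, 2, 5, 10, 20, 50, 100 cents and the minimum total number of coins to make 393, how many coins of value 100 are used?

Greedy: take as many of the largest coin as possible, then repeat with the remainder.
393 − 3×100→93 − 1×50→43 − 2×20→3 − 1×2→1 − 1×1→0
Count of 100: 3

3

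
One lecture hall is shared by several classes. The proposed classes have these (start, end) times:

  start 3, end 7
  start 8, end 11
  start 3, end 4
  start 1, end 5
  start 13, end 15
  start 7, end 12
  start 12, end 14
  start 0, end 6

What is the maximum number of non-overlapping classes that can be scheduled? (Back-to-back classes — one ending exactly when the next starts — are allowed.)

3

Greedy by earliest finish: after sorting by end time, pick each interval compatible with the last pick.
By end time: (3,4), (1,5), (0,6), (3,7), (8,11), (7,12), (12,14), (13,15).
Pick (3,4); next start ≥ 4 → (8,11); next start ≥ 11 → (12,14).
Selected 3 classes.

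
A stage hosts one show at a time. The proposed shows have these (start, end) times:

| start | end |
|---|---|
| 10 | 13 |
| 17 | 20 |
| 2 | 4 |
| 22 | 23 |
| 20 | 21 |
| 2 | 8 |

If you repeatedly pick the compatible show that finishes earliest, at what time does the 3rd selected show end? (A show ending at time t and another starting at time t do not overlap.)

Greedy by earliest finish: after sorting by end time, pick each interval compatible with the last pick.
By end time: (2,4), (2,8), (10,13), (17,20), (20,21), (22,23).
Pick (2,4); next start ≥ 4 → (10,13); next start ≥ 13 → (17,20); next start ≥ 20 → (20,21); next start ≥ 21 → (22,23).
Selected: (2,4) (10,13) (17,20) (20,21) (22,23)

20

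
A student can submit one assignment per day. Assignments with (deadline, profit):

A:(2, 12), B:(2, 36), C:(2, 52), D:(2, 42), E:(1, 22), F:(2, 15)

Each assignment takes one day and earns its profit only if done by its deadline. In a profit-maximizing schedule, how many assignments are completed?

2

By profit: C(d2,52), D(d2,42), B(d2,36), E(d1,22), F(d2,15), A(d2,12)
C→slot 2; D→slot 1; B skipped; E skipped; F skipped; A skipped.
2 of 6 scheduled.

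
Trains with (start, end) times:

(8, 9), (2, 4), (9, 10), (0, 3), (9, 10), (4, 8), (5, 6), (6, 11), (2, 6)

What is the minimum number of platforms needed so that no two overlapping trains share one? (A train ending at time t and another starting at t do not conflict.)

Events (time:±→running): 0:+→1 2:+→2 2:+→3 … peak 3.

3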